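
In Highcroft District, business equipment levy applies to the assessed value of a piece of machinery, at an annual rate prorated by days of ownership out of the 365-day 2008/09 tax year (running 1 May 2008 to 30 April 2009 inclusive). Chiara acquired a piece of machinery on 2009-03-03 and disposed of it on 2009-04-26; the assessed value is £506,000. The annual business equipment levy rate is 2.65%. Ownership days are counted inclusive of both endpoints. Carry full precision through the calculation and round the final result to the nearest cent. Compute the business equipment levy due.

£2,020.53

Days held (2009-03-03 to 2009-04-26): 55 out of 365
Tax = £506,000 × 2.65% × 55/365 = £2,020.5342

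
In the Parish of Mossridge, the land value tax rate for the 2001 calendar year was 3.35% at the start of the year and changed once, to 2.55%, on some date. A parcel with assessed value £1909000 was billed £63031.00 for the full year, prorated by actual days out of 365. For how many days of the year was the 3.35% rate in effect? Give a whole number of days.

343 days

Let d = days at the first rate; then 365 − d days at the second rate.
£1909000 × [3.35%·d + 2.55%·(365−d)] / 365 = £63031.00
Solving gives d = 343, so the new rate took effect on 10 Dec 2001.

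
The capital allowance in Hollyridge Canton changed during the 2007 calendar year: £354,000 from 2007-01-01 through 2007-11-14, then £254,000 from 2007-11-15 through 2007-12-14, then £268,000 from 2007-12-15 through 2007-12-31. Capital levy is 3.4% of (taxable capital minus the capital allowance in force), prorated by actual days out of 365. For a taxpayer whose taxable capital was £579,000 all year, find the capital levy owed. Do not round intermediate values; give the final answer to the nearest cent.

2007-01-01 to 2007-11-14: 318 days, exemption £354,000 → (£579,000 − £354,000) × 3.4% × 318/365 = £6,664.9315
2007-11-15 to 2007-12-14: 30 days, exemption £254,000 → (£579,000 − £254,000) × 3.4% × 30/365 = £908.2192
2007-12-15 to 2007-12-31: 17 days, exemption £268,000 → (£579,000 − £268,000) × 3.4% × 17/365 = £492.4877
Total = £8,065.6384

£8,065.64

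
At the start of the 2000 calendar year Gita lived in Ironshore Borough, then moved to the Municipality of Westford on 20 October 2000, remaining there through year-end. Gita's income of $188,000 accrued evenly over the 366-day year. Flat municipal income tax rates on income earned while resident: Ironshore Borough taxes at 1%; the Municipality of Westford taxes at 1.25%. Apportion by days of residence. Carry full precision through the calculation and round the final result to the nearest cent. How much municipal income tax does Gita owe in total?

Ironshore Borough, 1 January – 19 October 2000: 293 days → $188,000 × 1% × 293/366 = $1,505.0273
The Municipality of Westford, 20 October – 31 December 2000: 73 days → $188,000 × 1.25% × 73/366 = $468.7158
Total = $1,973.7432

$1,973.74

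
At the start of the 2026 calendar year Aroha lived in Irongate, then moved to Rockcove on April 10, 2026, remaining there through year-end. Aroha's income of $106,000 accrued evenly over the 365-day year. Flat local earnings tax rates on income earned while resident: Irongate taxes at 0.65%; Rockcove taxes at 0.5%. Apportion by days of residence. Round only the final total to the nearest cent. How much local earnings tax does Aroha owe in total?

$573.13

Irongate, January 1 – April 9, 2026: 99 days → $106,000 × 0.65% × 99/365 = $186.8795
Rockcove, April 10 – December 31, 2026: 266 days → $106,000 × 0.5% × 266/365 = $386.2466
Total = $573.1260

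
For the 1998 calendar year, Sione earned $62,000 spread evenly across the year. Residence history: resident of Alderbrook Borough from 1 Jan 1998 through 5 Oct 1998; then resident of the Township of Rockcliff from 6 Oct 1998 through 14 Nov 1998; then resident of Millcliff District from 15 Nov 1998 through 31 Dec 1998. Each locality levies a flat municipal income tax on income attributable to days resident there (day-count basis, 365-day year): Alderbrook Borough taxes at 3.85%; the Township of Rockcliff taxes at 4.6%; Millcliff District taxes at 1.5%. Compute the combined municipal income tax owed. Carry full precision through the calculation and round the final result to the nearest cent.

Alderbrook Borough, 1 Jan – 5 Oct 1998: 278 days → $62,000 × 3.85% × 278/365 = $1,818.0438
The Township of Rockcliff, 6 Oct – 14 Nov 1998: 40 days → $62,000 × 4.6% × 40/365 = $312.5479
Millcliff District, 15 Nov – 31 Dec 1998: 47 days → $62,000 × 1.5% × 47/365 = $119.7534
Total = $2,250.3452

$2,250.35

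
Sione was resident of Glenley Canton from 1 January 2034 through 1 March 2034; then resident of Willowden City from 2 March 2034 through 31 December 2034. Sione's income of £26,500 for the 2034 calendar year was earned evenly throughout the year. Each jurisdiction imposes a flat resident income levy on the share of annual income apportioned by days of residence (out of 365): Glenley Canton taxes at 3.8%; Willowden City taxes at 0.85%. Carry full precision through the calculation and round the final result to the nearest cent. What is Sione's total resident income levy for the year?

£353.76

Glenley Canton, 1 January – 1 March 2034: 60 days → £26,500 × 3.8% × 60/365 = £165.5342
Willowden City, 2 March – 31 December 2034: 305 days → £26,500 × 0.85% × 305/365 = £188.2226
Total = £353.7568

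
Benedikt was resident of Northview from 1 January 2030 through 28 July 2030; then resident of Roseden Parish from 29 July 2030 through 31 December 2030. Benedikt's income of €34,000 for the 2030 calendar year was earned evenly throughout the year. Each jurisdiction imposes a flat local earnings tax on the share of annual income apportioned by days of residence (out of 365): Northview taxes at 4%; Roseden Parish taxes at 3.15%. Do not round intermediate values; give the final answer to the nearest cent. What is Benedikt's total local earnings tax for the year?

€1,236.48

Northview, 1 January – 28 July 2030: 209 days → €34,000 × 4% × 209/365 = €778.7397
Roseden Parish, 29 July – 31 December 2030: 156 days → €34,000 × 3.15% × 156/365 = €457.7425
Total = €1,236.4822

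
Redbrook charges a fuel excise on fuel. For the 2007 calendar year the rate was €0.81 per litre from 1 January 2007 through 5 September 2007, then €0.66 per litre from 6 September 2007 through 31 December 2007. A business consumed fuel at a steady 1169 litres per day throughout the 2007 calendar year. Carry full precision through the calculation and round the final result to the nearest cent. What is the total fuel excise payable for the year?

€325098.90

1 January – 5 September 2007: 248 days × 1169 litres/day = 289,912 litres at €0.81/litre → €234828.72
6 September – 31 December 2007: 117 days × 1169 litres/day = 136,773 litres at €0.66/litre → €90270.18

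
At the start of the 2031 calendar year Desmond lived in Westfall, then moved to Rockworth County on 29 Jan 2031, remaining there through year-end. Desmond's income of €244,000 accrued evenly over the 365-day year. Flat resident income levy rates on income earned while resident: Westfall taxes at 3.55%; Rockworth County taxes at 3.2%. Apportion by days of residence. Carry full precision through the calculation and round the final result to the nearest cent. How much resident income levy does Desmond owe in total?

Westfall, 1 Jan – 28 Jan 2031: 28 days → €244,000 × 3.55% × 28/365 = €664.4822
Rockworth County, 29 Jan – 31 Dec 2031: 337 days → €244,000 × 3.2% × 337/365 = €7,209.0301
Total = €7,873.5123

€7,873.51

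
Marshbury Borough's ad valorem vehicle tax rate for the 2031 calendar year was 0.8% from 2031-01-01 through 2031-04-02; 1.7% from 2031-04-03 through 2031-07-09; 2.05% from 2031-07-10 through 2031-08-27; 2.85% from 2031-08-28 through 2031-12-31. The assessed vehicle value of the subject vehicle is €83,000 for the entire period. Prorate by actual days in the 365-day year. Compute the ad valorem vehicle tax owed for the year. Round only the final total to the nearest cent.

2031-01-01 to 2031-04-02: 92 days at 0.8% → €83,000 × 0.8% × 92/365 = €167.3644
2031-04-03 to 2031-07-09: 98 days at 1.7% → €83,000 × 1.7% × 98/365 = €378.8438
2031-07-10 to 2031-08-27: 49 days at 2.05% → €83,000 × 2.05% × 49/365 = €228.4205
2031-08-28 to 2031-12-31: 126 days at 2.85% → €83,000 × 2.85% × 126/365 = €816.5836
Total = €1,591.2123

€1,591.21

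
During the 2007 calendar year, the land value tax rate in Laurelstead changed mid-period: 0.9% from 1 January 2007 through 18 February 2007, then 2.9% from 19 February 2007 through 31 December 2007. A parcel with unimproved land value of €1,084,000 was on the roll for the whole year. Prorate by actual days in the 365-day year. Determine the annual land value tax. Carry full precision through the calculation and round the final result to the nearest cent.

1 January – 18 February 2007: 49 days at 0.9% → €1,084,000 × 0.9% × 49/365 = €1,309.7096
19 February – 31 December 2007: 316 days at 2.9% → €1,084,000 × 2.9% × 316/365 = €27,215.8247
Total = €28,525.5342

€28,525.53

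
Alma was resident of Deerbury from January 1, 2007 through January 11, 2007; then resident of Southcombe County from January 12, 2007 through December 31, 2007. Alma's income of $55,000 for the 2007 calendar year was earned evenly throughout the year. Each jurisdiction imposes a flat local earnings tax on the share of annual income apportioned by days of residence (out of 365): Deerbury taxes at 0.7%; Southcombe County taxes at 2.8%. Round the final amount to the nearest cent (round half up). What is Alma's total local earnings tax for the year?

Deerbury, January 1 – January 11, 2007: 11 days → $55,000 × 0.7% × 11/365 = $11.6027
Southcombe County, January 12 – December 31, 2007: 354 days → $55,000 × 2.8% × 354/365 = $1,493.5890
Total = $1,505.1918

$1,505.19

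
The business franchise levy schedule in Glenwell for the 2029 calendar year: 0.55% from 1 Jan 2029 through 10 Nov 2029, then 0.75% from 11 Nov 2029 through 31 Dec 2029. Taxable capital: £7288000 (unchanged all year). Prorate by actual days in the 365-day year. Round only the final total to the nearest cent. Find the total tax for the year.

1 Jan – 10 Nov 2029: 314 days at 0.55% → £7288000 × 0.55% × 314/365 = £34483.2219
11 Nov – 31 Dec 2029: 51 days at 0.75% → £7288000 × 0.75% × 51/365 = £7637.4247
Total = £42120.6466

£42120.65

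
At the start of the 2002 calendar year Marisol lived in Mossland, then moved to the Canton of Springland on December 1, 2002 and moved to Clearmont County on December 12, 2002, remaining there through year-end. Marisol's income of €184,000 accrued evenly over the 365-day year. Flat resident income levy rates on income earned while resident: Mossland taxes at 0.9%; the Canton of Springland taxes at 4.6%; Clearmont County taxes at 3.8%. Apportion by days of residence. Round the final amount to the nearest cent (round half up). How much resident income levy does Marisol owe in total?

Mossland, January 1 – November 30, 2002: 334 days → €184,000 × 0.9% × 334/365 = €1,515.3534
The Canton of Springland, December 1 – December 11, 2002: 11 days → €184,000 × 4.6% × 11/365 = €255.0795
Clearmont County, December 12 – December 31, 2002: 20 days → €184,000 × 3.8% × 20/365 = €383.1233
Total = €2,153.5562

€2,153.56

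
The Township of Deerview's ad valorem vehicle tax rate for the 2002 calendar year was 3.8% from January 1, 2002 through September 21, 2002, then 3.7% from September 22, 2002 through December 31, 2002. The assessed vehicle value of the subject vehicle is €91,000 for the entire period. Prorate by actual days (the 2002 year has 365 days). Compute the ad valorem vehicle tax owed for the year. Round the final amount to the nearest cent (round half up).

January 1 – September 21, 2002: 264 days at 3.8% → €91,000 × 3.8% × 264/365 = €2,501.1288
September 22 – December 31, 2002: 101 days at 3.7% → €91,000 × 3.7% × 101/365 = €931.6904
Total = €3,432.8192

€3,432.82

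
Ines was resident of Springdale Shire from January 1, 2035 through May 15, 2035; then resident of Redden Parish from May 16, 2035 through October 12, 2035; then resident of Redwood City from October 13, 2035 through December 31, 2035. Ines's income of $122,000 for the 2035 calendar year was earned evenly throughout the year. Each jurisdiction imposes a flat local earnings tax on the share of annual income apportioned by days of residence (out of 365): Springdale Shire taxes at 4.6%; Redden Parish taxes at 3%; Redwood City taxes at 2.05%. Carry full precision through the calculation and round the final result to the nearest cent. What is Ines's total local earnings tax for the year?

Springdale Shire, January 1 – May 15, 2035: 135 days → $122,000 × 4.6% × 135/365 = $2,075.6712
Redden Parish, May 16 – October 12, 2035: 150 days → $122,000 × 3% × 150/365 = $1,504.1096
Redwood City, October 13 – December 31, 2035: 80 days → $122,000 × 2.05% × 80/365 = $548.1644
Total = $4,127.9452

$4,127.95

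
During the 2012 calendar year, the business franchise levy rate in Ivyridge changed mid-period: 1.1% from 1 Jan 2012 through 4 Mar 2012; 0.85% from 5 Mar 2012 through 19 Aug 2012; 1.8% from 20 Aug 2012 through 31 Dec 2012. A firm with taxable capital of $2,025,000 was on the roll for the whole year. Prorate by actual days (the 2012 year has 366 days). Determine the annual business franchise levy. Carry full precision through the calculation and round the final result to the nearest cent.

1 Jan – 4 Mar 2012: 64 days at 1.1% → $2,025,000 × 1.1% × 64/366 = $3,895.0820
5 Mar – 19 Aug 2012: 168 days at 0.85% → $2,025,000 × 0.85% × 168/366 = $7,900.8197
20 Aug – 31 Dec 2012: 134 days at 1.8% → $2,025,000 × 1.8% × 134/366 = $13,345.0820
Total = $25,140.9836

$25,140.98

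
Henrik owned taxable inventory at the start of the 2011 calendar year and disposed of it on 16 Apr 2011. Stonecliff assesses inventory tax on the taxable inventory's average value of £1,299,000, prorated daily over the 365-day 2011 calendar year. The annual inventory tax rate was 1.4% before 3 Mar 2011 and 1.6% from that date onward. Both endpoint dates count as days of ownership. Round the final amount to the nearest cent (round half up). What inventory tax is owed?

1 Jan – 2 Mar 2011: 61 days at 1.4% → £1,299,000 × 1.4% × 61/365 = £3,039.3041
3 Mar – 16 Apr 2011: 45 days at 1.6% → £1,299,000 × 1.6% × 45/365 = £2,562.4110
Total = £5,601.7151

£5,601.72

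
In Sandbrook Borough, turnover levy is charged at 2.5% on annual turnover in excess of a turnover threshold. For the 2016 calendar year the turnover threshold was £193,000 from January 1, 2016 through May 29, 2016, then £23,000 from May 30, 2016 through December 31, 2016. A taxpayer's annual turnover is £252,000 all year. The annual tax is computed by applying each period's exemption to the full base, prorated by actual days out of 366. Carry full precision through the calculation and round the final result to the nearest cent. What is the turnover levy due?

January 1 – May 29, 2016: 150 days, exemption £193,000 → (£252,000 − £193,000) × 2.5% × 150/366 = £604.5082
May 30 – December 31, 2016: 216 days, exemption £23,000 → (£252,000 − £23,000) × 2.5% × 216/366 = £3,378.6885
Total = £3,983.1967

£3,983.20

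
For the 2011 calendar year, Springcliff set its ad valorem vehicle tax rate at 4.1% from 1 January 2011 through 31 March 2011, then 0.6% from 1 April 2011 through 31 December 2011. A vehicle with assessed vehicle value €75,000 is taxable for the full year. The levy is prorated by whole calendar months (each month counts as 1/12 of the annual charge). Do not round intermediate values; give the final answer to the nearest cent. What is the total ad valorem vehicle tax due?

1 January – 31 March 2011: 3 months at 4.1% → €75,000 × 4.1% × 3/12 = €768.7500
1 April – 31 December 2011: 9 months at 0.6% → €75,000 × 0.6% × 9/12 = €337.5000
Total = €1,106.2500

€1,106.25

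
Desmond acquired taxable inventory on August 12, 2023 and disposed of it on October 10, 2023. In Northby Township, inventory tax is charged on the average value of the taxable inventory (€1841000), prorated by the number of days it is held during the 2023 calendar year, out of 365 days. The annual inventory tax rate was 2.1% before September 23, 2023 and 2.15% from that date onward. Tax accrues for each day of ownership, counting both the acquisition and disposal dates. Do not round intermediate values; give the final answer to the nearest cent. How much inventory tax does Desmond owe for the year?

August 12 – September 22, 2023: 42 days at 2.1% → €1841000 × 2.1% × 42/365 = €4448.6630
September 23 – October 10, 2023: 18 days at 2.15% → €1841000 × 2.15% × 18/365 = €1951.9644
Total = €6400.6274

€6400.63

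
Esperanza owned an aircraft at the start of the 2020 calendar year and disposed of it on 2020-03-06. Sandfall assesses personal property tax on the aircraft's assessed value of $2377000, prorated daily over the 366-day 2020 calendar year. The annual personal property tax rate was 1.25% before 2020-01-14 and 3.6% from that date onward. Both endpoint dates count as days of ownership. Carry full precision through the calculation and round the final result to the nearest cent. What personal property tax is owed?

$13446.94

2020-01-01 to 2020-01-13: 13 days at 1.25% → $2377000 × 1.25% × 13/366 = $1055.3620
2020-01-14 to 2020-03-06: 53 days at 3.6% → $2377000 × 3.6% × 53/366 = $12391.5738
Total = $13446.9358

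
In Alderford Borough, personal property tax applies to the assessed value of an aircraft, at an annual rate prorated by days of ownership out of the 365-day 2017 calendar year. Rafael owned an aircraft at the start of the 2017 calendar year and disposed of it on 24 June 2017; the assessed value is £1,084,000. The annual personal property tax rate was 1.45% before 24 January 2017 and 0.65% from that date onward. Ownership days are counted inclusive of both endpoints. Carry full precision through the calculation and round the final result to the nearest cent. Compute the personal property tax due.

1 January – 23 January 2017: 23 days at 1.45% → £1,084,000 × 1.45% × 23/365 = £990.4493
24 January – 24 June 2017: 152 days at 0.65% → £1,084,000 × 0.65% × 152/365 = £2,934.2247
Total = £3,924.6740

£3,924.67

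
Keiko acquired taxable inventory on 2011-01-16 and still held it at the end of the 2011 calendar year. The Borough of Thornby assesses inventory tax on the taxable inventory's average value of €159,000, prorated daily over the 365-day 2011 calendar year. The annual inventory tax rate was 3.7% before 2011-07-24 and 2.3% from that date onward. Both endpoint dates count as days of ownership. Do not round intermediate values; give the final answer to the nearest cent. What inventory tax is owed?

2011-01-16 to 2011-07-23: 189 days at 3.7% → €159,000 × 3.7% × 189/365 = €3,046.2658
2011-07-24 to 2011-12-31: 161 days at 2.3% → €159,000 × 2.3% × 161/365 = €1,613.0877
Total = €4,659.3534

€4,659.35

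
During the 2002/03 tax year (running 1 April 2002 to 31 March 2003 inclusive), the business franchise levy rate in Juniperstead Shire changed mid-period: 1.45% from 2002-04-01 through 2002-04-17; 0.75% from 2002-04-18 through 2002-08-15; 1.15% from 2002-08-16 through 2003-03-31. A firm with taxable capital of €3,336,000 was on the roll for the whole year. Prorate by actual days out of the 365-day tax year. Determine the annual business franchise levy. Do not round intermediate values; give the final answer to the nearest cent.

€34,443.06

2002-04-01 to 2002-04-17: 17 days at 1.45% → €3,336,000 × 1.45% × 17/365 = €2,252.9425
2002-04-18 to 2002-08-15: 120 days at 0.75% → €3,336,000 × 0.75% × 120/365 = €8,225.7534
2002-08-16 to 2003-03-31: 228 days at 1.15% → €3,336,000 × 1.15% × 228/365 = €23,964.3616
Total = €34,443.0575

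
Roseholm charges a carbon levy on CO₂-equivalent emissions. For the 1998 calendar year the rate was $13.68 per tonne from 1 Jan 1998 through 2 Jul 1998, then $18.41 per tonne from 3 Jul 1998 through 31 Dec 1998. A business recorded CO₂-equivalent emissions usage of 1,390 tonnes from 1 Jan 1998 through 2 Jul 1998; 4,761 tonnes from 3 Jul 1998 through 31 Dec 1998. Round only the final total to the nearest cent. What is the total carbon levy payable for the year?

1 Jan – 2 Jul 1998: 1,390 tonnes at $13.68/tonne → $19015.20
3 Jul – 31 Dec 1998: 4,761 tonnes at $18.41/tonne → $87650.01

$106665.21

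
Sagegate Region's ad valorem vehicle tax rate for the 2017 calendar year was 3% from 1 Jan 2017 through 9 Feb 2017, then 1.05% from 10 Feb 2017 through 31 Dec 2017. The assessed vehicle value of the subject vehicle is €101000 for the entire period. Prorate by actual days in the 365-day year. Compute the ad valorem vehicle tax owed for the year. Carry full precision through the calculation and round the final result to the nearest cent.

1 Jan – 9 Feb 2017: 40 days at 3% → €101000 × 3% × 40/365 = €332.0548
10 Feb – 31 Dec 2017: 325 days at 1.05% → €101000 × 1.05% × 325/365 = €944.2808
Total = €1276.3356

€1276.34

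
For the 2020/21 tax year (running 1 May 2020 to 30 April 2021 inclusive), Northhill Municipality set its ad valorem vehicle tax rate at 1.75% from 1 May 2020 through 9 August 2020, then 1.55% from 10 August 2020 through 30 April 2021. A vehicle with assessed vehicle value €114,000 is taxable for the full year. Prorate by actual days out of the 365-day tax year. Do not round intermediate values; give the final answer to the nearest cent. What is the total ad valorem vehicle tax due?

€1,830.09

1 May – 9 August 2020: 101 days at 1.75% → €114,000 × 1.75% × 101/365 = €552.0411
10 August 2020 – 30 April 2021: 264 days at 1.55% → €114,000 × 1.55% × 264/365 = €1,278.0493
Total = €1,830.0904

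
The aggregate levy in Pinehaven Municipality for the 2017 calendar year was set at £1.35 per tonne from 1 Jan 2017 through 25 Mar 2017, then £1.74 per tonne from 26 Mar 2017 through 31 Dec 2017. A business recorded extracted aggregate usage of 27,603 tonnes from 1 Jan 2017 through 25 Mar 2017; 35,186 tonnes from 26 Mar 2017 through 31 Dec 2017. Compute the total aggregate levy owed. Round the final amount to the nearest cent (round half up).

£98,487.69

1 Jan – 25 Mar 2017: 27,603 tonnes at £1.35/tonne → £37,264.05
26 Mar – 31 Dec 2017: 35,186 tonnes at £1.74/tonne → £61,223.64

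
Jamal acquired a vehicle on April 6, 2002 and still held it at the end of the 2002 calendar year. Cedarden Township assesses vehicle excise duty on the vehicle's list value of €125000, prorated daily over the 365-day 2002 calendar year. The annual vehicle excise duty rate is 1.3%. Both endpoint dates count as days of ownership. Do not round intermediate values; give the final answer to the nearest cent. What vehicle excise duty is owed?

Days held (April 6 – December 31, 2002): 270 out of 365
Tax = €125000 × 1.3% × 270/365 = €1202.0548

€1202.05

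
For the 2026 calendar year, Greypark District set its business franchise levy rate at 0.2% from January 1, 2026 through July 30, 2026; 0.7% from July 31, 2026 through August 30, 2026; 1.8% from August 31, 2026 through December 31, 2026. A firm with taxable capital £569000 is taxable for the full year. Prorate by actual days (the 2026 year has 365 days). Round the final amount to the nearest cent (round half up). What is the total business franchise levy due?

£4447.55

January 1 – July 30, 2026: 211 days at 0.2% → £569000 × 0.2% × 211/365 = £657.8575
July 31 – August 30, 2026: 31 days at 0.7% → £569000 × 0.7% × 31/365 = £338.2822
August 31 – December 31, 2026: 123 days at 1.8% → £569000 × 1.8% × 123/365 = £3451.4137
Total = £4447.5534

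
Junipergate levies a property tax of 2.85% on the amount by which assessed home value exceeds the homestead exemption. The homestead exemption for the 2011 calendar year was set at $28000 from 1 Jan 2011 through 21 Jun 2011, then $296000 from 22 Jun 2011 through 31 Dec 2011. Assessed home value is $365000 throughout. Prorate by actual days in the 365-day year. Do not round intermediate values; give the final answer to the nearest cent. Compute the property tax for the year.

$5565.78

1 Jan – 21 Jun 2011: 172 days, exemption $28000 → ($365000 − $28000) × 2.85% × 172/365 = $4525.9562
22 Jun – 31 Dec 2011: 193 days, exemption $296000 → ($365000 − $296000) × 2.85% × 193/365 = $1039.8205
Total = $5565.7767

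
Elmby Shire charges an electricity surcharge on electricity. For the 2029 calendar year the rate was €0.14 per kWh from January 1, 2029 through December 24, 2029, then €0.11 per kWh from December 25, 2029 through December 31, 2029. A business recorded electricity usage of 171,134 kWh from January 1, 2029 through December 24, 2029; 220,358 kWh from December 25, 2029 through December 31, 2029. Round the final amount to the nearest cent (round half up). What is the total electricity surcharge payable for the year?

January 1 – December 24, 2029: 171,134 kWh at €0.14/kWh → €23,958.76
December 25 – December 31, 2029: 220,358 kWh at €0.11/kWh → €24,239.38

€48,198.14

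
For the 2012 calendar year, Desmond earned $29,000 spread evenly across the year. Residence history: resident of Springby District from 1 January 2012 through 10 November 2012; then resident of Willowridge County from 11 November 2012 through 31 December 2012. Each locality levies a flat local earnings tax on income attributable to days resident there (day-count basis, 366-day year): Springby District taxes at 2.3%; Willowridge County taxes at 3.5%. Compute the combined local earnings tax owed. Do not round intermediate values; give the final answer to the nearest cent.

$715.49

Springby District, 1 January – 10 November 2012: 315 days → $29,000 × 2.3% × 315/366 = $574.0574
Willowridge County, 11 November – 31 December 2012: 51 days → $29,000 × 3.5% × 51/366 = $141.4344
Total = $715.4918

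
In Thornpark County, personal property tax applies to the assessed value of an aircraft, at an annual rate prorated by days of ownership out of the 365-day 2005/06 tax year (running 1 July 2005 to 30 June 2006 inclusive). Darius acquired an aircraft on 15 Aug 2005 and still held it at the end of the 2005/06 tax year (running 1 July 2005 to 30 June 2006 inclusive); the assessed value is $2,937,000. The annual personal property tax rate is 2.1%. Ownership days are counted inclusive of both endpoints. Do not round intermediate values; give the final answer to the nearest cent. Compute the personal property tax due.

$54,072.99

Days held (15 Aug 2005 – 30 Jun 2006): 320 out of 365
Tax = $2,937,000 × 2.1% × 320/365 = $54,072.9863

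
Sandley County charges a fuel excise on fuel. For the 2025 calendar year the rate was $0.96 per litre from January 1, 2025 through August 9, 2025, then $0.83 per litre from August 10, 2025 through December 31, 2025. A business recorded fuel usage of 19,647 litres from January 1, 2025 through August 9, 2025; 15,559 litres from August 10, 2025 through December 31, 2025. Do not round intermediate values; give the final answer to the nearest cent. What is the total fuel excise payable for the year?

January 1 – August 9, 2025: 19,647 litres at $0.96/litre → $18,861.12
August 10 – December 31, 2025: 15,559 litres at $0.83/litre → $12,913.97

$31,775.09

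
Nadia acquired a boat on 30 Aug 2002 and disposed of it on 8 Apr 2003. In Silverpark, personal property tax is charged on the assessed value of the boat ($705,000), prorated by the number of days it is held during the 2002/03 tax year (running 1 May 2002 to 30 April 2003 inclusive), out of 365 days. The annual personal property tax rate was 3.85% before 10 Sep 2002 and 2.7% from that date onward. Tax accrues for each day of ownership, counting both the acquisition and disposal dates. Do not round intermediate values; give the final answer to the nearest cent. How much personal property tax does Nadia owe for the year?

$11,821.79

30 Aug – 9 Sep 2002: 11 days at 3.85% → $705,000 × 3.85% × 11/365 = $817.9932
10 Sep 2002 – 8 Apr 2003: 211 days at 2.7% → $705,000 × 2.7% × 211/365 = $11,003.7945
Total = $11,821.7877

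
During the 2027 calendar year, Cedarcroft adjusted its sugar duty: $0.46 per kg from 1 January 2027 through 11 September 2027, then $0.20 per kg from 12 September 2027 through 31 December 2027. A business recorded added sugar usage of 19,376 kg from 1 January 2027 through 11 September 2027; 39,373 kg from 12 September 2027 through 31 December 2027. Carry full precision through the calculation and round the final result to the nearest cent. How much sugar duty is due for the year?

$16,787.56

1 January – 11 September 2027: 19,376 kg at $0.46/kg → $8,912.96
12 September – 31 December 2027: 39,373 kg at $0.20/kg → $7,874.60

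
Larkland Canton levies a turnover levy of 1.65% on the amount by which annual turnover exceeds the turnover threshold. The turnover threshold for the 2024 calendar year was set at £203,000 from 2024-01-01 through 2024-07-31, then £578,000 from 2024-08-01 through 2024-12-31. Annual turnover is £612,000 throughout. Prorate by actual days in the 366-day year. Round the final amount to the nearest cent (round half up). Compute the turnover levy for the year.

2024-01-01 to 2024-07-31: 213 days, exemption £203,000 → (£612,000 − £203,000) × 1.65% × 213/366 = £3,927.4057
2024-08-01 to 2024-12-31: 153 days, exemption £578,000 → (£612,000 − £578,000) × 1.65% × 153/366 = £234.5164
Total = £4,161.9221

£4,161.92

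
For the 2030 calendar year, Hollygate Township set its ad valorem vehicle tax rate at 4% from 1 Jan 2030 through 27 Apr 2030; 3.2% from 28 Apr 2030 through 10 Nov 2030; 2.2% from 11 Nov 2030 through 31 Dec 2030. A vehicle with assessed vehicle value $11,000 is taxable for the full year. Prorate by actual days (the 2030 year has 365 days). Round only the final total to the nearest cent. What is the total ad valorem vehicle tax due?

1 Jan – 27 Apr 2030: 117 days at 4% → $11,000 × 4% × 117/365 = $141.0411
28 Apr – 10 Nov 2030: 197 days at 3.2% → $11,000 × 3.2% × 197/365 = $189.9836
11 Nov – 31 Dec 2030: 51 days at 2.2% → $11,000 × 2.2% × 51/365 = $33.8137
Total = $364.8384

$364.84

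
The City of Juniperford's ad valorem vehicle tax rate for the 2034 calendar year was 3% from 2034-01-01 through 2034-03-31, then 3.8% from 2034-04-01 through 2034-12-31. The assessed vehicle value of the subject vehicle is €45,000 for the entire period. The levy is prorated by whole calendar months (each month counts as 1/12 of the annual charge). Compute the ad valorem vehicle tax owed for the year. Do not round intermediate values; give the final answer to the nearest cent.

€1,620.00

2034-01-01 to 2034-03-31: 3 months at 3% → €45,000 × 3% × 3/12 = €337.5000
2034-04-01 to 2034-12-31: 9 months at 3.8% → €45,000 × 3.8% × 9/12 = €1,282.5000
Total = €1,620.0000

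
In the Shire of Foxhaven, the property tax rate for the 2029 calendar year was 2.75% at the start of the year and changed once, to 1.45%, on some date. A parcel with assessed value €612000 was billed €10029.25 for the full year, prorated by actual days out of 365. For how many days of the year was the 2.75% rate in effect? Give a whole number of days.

Let d = days at the first rate; then 365 − d days at the second rate.
€612000 × [2.75%·d + 1.45%·(365−d)] / 365 = €10029.25
Solving gives d = 53, so the new rate took effect on 23 February 2029.

53 days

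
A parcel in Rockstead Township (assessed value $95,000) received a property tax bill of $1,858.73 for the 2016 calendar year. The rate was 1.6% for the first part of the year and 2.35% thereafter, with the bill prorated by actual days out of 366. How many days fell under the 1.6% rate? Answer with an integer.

192 days

Let d = days at the first rate; then 366 − d days at the second rate.
$95,000 × [1.6%·d + 2.35%·(366−d)] / 366 = $1,858.73
Solving gives d = 192, so the new rate took effect on 11 Jul 2016.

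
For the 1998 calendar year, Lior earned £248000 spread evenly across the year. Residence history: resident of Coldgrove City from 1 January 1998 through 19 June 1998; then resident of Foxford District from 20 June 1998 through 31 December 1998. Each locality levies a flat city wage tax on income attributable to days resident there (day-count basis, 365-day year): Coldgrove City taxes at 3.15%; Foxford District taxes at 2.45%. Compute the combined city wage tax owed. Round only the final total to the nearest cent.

£6884.55

Coldgrove City, 1 January – 19 June 1998: 170 days → £248000 × 3.15% × 170/365 = £3638.4658
Foxford District, 20 June – 31 December 1998: 195 days → £248000 × 2.45% × 195/365 = £3246.0822
Total = £6884.5479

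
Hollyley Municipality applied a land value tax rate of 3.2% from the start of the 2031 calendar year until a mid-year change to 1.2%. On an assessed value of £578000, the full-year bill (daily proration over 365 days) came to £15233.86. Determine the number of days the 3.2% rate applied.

262 days

Let d = days at the first rate; then 365 − d days at the second rate.
£578000 × [3.2%·d + 1.2%·(365−d)] / 365 = £15233.86
Solving gives d = 262, so the new rate took effect on 20 September 2031.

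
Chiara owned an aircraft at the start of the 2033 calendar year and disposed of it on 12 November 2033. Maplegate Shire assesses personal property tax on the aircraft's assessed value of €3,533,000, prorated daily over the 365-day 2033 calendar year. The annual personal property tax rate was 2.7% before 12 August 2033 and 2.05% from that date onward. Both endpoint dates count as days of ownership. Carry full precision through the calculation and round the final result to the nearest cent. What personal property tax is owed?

€76,733.86

1 January – 11 August 2033: 223 days at 2.7% → €3,533,000 × 2.7% × 223/365 = €58,279.9808
12 August – 12 November 2033: 93 days at 2.05% → €3,533,000 × 2.05% × 93/365 = €18,453.8753
Total = €76,733.8562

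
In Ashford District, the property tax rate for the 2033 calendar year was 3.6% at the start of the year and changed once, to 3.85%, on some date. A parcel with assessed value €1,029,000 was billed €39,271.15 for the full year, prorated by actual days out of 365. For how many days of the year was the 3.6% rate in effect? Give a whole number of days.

49 days

Let d = days at the first rate; then 365 − d days at the second rate.
€1,029,000 × [3.6%·d + 3.85%·(365−d)] / 365 = €39,271.15
Solving gives d = 49, so the new rate took effect on 19 Feb 2033.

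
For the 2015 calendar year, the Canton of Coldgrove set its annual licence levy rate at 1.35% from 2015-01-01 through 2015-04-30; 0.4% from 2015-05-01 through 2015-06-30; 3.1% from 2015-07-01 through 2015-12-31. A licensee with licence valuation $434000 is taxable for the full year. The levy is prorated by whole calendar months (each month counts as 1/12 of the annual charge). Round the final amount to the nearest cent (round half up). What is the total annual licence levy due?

2015-01-01 to 2015-04-30: 4 months at 1.35% → $434000 × 1.35% × 4/12 = $1953.0000
2015-05-01 to 2015-06-30: 2 months at 0.4% → $434000 × 0.4% × 2/12 = $289.3333
2015-07-01 to 2015-12-31: 6 months at 3.1% → $434000 × 3.1% × 6/12 = $6727.0000
Total = $8969.3333

$8969.33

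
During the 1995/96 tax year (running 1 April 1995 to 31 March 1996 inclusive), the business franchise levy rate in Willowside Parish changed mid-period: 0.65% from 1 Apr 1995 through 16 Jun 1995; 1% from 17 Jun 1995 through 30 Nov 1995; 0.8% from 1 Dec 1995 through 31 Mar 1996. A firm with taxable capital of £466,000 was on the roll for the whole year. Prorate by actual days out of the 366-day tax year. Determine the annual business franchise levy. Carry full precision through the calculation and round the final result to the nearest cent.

1 Apr – 16 Jun 1995: 77 days at 0.65% → £466,000 × 0.65% × 77/366 = £637.2486
17 Jun – 30 Nov 1995: 167 days at 1% → £466,000 × 1% × 167/366 = £2,126.2842
1 Dec 1995 – 31 Mar 1996: 122 days at 0.8% → £466,000 × 0.8% × 122/366 = £1,242.6667
Total = £4,006.1995

£4,006.20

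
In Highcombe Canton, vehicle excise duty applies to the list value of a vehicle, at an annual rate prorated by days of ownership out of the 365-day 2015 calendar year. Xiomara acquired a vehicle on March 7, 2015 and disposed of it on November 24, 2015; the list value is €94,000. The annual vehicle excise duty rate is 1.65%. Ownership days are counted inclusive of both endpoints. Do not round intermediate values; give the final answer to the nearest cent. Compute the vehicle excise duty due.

€1,117.57

Days held (March 7 – November 24, 2015): 263 out of 365
Tax = €94,000 × 1.65% × 263/365 = €1,117.5699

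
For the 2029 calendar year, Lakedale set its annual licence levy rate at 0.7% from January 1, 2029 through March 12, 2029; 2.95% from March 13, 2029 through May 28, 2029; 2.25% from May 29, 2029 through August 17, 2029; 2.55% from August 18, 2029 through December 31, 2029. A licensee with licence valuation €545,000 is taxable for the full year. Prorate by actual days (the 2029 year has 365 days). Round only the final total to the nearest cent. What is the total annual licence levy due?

€12,033.30

January 1 – March 12, 2029: 71 days at 0.7% → €545,000 × 0.7% × 71/365 = €742.0959
March 13 – May 28, 2029: 77 days at 2.95% → €545,000 × 2.95% × 77/365 = €3,391.6918
May 29 – August 17, 2029: 81 days at 2.25% → €545,000 × 2.25% × 81/365 = €2,721.2671
August 18 – December 31, 2029: 136 days at 2.55% → €545,000 × 2.55% × 136/365 = €5,178.2466
Total = €12,033.3014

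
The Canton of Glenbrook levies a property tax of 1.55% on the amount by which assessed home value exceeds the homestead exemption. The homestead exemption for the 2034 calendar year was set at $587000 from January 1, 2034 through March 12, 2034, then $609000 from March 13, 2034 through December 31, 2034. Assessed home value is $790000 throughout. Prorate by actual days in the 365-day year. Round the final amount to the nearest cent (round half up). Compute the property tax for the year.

$2871.83

January 1 – March 12, 2034: 71 days, exemption $587000 → ($790000 − $587000) × 1.55% × 71/365 = $612.0589
March 13 – December 31, 2034: 294 days, exemption $609000 → ($790000 − $609000) × 1.55% × 294/365 = $2259.7726
Total = $2871.8315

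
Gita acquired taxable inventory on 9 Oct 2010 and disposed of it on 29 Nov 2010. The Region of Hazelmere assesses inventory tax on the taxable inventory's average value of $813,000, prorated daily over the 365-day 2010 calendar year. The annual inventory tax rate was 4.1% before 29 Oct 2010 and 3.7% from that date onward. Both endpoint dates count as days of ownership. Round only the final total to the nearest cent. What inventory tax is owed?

$4,463.70

9 Oct – 28 Oct 2010: 20 days at 4.1% → $813,000 × 4.1% × 20/365 = $1,826.4658
29 Oct – 29 Nov 2010: 32 days at 3.7% → $813,000 × 3.7% × 32/365 = $2,637.2384
Total = $4,463.7041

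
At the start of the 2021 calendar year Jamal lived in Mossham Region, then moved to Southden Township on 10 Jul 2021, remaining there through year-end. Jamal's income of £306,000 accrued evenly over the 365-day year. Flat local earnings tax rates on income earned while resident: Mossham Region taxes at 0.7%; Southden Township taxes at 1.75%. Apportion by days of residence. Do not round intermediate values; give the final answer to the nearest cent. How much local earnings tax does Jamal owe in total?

Mossham Region, 1 Jan – 9 Jul 2021: 190 days → £306,000 × 0.7% × 190/365 = £1,115.0137
Southden Township, 10 Jul – 31 Dec 2021: 175 days → £306,000 × 1.75% × 175/365 = £2,567.4658
Total = £3,682.4795

£3,682.48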